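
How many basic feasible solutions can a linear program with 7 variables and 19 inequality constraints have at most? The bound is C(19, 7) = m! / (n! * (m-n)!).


Each vertex corresponds to some choice of n active constraints out of m, so the number of vertices is at most C(m, n) = m! / (n!(m-n)!).
m = 19, n = 7
Numerator: 19 * 18 * 17 * 16 * 15 * 14 * 13
Denominator: 7! = 5040
C(19, 7) = 50388


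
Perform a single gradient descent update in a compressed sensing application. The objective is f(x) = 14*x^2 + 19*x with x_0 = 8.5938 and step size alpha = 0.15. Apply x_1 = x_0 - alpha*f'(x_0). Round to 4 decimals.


We compute the gradient at x_0 and apply the update.
f'(x) = 28*x + 19
f'(8.5938) = 28*8.5938 + 19 = 259.6264
x_1 = 8.5938 - 0.15*259.6264 = -30.3502


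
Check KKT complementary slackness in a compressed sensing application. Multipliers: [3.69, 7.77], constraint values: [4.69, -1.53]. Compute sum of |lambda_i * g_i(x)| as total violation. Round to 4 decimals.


KKT complementary slackness check:
lambda_1 * g_1 = 3.69 * 4.69 = 17.3061
lambda_2 * g_2 = 7.77 * -1.53 = -11.8881
Total violation = 17.3061 + 11.8881 = 29.1942


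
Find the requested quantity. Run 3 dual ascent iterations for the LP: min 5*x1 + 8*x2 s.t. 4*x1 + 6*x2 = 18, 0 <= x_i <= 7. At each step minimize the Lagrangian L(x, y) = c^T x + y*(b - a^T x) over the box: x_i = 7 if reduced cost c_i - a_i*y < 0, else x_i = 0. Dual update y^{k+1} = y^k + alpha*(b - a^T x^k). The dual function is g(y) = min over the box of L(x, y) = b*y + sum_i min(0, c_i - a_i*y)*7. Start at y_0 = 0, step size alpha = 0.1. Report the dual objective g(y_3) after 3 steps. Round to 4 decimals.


Dual ascent for LP: min 5*x1 + 8*x2, 4*x1 + 6*x2 = 18, 0 <= x_i <= 7
Step 1: y^k = 0.0, reduced costs: (5.0, 8.0)
  x^k = (0.0, 0.0), subgradient = b - a^T x = 18.0
  y^{k+1} = 0.0 + 0.1*18.0 = 1.8
Step 2: y^k = 1.8, reduced costs: (-2.2, -2.8)
  x^k = (7.0, 7.0), subgradient = b - a^T x = -52.0
  y^{k+1} = 1.8 + 0.1*-52.0 = -3.4
Step 3: y^k = -3.4, reduced costs: (18.6, 28.4)
  x^k = (0.0, 0.0), subgradient = b - a^T x = 18.0
  y^{k+1} = -3.4 + 0.1*18.0 = -1.6
Dual objective at y_3 = -1.6: reduced costs (11.4, 17.6), box minimizer x = (0.0, 0.0)
g(y_3) = b*y + (c1 - a1*y)*x1 + (c2 - a2*y)*x2 = 18*(-1.6) + 11.4*0.0 + 17.6*0.0 = -28.8 + 0.0 + 0.0 = -28.8


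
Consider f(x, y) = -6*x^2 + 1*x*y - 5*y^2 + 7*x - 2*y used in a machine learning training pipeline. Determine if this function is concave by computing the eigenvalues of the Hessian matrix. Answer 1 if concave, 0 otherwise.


The Hessian of f(x,y) = -6*x^2 + 1*x*y - 5*y^2 + 7*x - 2*y is:
H = [[-12, 1], [1, -10]]
Trace = -12 - 10 = -22
Determinant = -12*-10 - (1)^2 = 119
Discriminant = (-22)^2 - 4*119 = 8.0
Eigenvalues: lambda_1 = -12.4142, lambda_2 = -9.5858
The function is concave.

1


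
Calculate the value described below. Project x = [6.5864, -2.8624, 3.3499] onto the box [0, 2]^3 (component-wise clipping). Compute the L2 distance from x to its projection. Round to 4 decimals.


Project each component onto [0, 2].
clip(6.5864) = 2.0, clip(-2.8624) = 0.0, clip(3.3499) = 2.0
Projection = [2.0, 0.0, 2.0]
Squared diffs: [21.0351, 8.1933, 1.8222]
Distance = sqrt(31.0506) = 5.5723


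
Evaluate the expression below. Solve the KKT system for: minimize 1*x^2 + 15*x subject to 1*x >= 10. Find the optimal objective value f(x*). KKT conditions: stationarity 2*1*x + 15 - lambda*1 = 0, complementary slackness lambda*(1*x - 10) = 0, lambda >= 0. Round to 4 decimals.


Step 1: Try lambda = 0 (constraint inactive).
x_unc = -15/(2*1) = -7.5
Check: 1*-7.5 = -7.5 < 10 -- violated!
Step 2: Constraint must be active: 1*x = 10
x* = 10/1 = 10.0
lambda = (2*1*10.0 + 15)/1 = 35.0
Step 3: Compute optimal value.
f(x*) = 1*10.0^2 + 15*10.0 = 250.0


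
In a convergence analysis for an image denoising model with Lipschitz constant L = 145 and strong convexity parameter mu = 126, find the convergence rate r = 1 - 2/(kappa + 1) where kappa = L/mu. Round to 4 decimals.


Step 1: Compute the condition number.
kappa = L/mu = 145/126 = 1.1508
Step 2: Compute the convergence rate.
r = 1 - 2/(kappa + 1) = 1 - 2*mu/(L + mu) = (L - mu)/(L + mu) = 19/271 = 0.0701


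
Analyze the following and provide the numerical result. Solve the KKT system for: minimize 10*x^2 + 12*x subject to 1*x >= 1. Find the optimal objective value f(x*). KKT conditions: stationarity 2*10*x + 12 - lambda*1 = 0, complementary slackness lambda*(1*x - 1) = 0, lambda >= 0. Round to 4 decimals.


Step 1: Try lambda = 0 (constraint inactive).
x_unc = -12/(2*10) = -0.6
Check: 1*-0.6 = -0.6 < 1 -- violated!
Step 2: Constraint must be active: 1*x = 1
x* = 1/1 = 1.0
lambda = (2*10*1.0 + 12)/1 = 32.0
Step 3: Compute optimal value.
f(x*) = 10*1.0^2 + 12*1.0 = 22.0


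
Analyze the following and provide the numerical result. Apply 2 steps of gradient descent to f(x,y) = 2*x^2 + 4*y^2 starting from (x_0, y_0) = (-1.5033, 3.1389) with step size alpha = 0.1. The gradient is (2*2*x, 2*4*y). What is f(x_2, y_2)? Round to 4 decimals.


Gradient descent on f(x,y) = 2*x^2 + 4*y^2.
Starting point: (-1.5033, 3.1389), alpha = 0.1
Step 1: grad_x = 2*2*-1.5033 = -6.0132, grad_y = 2*4*3.1389 = 25.1112
  x_1 = -1.5033 - 0.1*-6.0132 = -0.902
  y_1 = 3.1389 - 0.1*25.1112 = 0.6278
Step 2: grad_x = 2*2*-0.902 = -3.6079, grad_y = 2*4*0.6278 = 5.0222
  x_2 = -0.902 - 0.1*-3.6079 = -0.5412
  y_2 = 0.6278 - 0.1*5.0222 = 0.1256
f(-0.5412, 0.1256) = 2*(-0.5412)^2 + 4*0.1256^2 = 0.6488


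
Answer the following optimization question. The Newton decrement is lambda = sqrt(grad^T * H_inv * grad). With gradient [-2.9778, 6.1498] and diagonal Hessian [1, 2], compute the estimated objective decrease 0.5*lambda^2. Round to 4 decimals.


Step 1: H is diagonal, so H^(-1) * g = [-2.9778, 3.0749].
Step 2: g^T H^(-1) g = sum_i g_i^2 / H_ii
  = (-2.9778)^2/1 + (6.1498)^2/2
  = 8.8673 + 18.91 = 27.7773
Step 3: Objective decrease = 0.5 * g^T H^(-1) g = 13.8887


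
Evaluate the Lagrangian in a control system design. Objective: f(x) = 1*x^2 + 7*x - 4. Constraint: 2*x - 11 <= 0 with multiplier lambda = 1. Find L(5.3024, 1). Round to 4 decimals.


Step 1: Evaluate f(x).
f(5.3024) = 1*5.3024^2 + 7*5.3024 - 4 = 61.2322
Step 2: Evaluate g(x).
g(5.3024) = 2*5.3024 - 11 = -0.3952
Step 3: Compute Lagrangian.
L = 61.2322 + 1*-0.3952 = 60.837


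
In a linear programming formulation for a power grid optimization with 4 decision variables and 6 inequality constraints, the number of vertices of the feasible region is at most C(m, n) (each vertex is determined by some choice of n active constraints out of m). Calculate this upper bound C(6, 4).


Each vertex corresponds to some choice of n active constraints out of m, so the number of vertices is at most C(m, n) = m! / (n!(m-n)!).
m = 6, n = 4
Numerator: 6 * 5 * 4 * 3
Denominator: 4! = 24
C(6, 4) = 15


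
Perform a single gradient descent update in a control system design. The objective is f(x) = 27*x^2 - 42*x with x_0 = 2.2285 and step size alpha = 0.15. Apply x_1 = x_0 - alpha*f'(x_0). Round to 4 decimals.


We compute the gradient at x_0 and apply the update.
f'(x) = 54*x - 42
f'(2.2285) = 54*2.2285 - 42 = 78.339
x_1 = 2.2285 - 0.15*78.339 = -9.5224


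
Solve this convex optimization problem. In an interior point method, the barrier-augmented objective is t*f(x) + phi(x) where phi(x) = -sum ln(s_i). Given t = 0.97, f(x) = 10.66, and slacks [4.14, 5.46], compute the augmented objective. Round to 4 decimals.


Step 1: Compute log-barrier.
ln values: [1.4207, 1.6974]
phi = -(1.4207 + 1.6974) = -3.1181
Step 2: Compute augmented objective.
t*f(x) = 0.97*10.66 = 10.3402
Total = 10.3402 - 3.1181 = 7.2221


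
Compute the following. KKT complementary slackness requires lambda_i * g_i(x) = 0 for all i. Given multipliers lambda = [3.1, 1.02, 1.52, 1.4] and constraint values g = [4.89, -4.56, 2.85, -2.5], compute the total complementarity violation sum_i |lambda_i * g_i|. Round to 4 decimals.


KKT complementary slackness check:
lambda_1 * g_1 = 3.1 * 4.89 = 15.159
lambda_2 * g_2 = 1.02 * -4.56 = -4.6512
lambda_3 * g_3 = 1.52 * 2.85 = 4.332
lambda_4 * g_4 = 1.4 * -2.5 = -3.5
Total violation = 15.159 + 4.6512 + 4.332 + 3.5 = 27.6422


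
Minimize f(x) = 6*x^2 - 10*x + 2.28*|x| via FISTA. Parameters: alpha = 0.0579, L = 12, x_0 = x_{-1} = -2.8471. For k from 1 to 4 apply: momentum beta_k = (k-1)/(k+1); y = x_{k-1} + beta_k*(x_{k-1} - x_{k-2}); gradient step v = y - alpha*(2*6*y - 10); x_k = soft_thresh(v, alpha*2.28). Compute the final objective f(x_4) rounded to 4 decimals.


FISTA on f(x) = 6*x^2 - 10*x + 2.28*|x|
L = 12, alpha = 0.0579
Iteration 1: beta = 0.0, y = -2.8471 + 0.0*(-2.8471 + 2.8471) = -2.8471
  grad(y) = -44.1652, v = y - alpha*grad = -0.2899
  prox(v) = soft_thresh(-0.2899, 0.132) = -0.1579
Iteration 2: beta = 0.3333, y = -0.1579 + 0.3333*(-0.1579 + 2.8471) = 0.7385
  grad(y) = -1.1384, v = y - alpha*grad = 0.8044
  prox(v) = soft_thresh(0.8044, 0.132) = 0.6724
Iteration 3: beta = 0.5, y = 0.6724 + 0.5*(0.6724 + 0.1579) = 1.0875
  grad(y) = 3.0502, v = y - alpha*grad = 0.9109
  prox(v) = soft_thresh(0.9109, 0.132) = 0.7789
Iteration 4: beta = 0.6, y = 0.7789 + 0.6*(0.7789 - 0.6724) = 0.8428
  grad(y) = 0.1138, v = y - alpha*grad = 0.8362
  prox(v) = soft_thresh(0.8362, 0.132) = 0.7042
f(x_4) = 6*0.7042^2 - 10*0.7042 + 2.28*|0.7042| = -2.461


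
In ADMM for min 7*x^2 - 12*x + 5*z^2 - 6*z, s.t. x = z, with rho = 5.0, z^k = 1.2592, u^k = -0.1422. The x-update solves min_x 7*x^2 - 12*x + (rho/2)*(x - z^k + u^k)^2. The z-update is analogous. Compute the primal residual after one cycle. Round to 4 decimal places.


ADMM iteration with rho = 5.0, z^k = 1.2592, u^k = -0.1422
Step 1: x-update.
Minimize 7*x^2 - 12*x + (5.0/2)*(x - 1.2592 - 0.1422)^2
FOC: (2*7 + 5.0)*x = 12 + 5.0*(1.2592 + 0.1422)
x^{k+1} = 1.0004
Step 2: z-update.
Minimize 5*z^2 - 6*z + (5.0/2)*(1.0004 - z - 0.1422)^2
FOC: (2*5 + 5.0)*z = 6 + 5.0*(1.0004 - 0.1422)
z^{k+1} = 0.6861
Step 3: u-update.
u^{k+1} = -0.1422 + 1.0004 - 0.6861 = 0.1721
Step 4: Primal residual = |1.0004 - 0.6861| = 0.3143


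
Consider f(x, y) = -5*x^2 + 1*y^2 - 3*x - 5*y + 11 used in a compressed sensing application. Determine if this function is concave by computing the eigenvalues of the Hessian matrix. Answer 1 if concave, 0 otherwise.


The Hessian of f(x,y) = -5*x^2 + 1*y^2 - 3*x - 5*y + 11 is:
H = [[-10, 0], [0, 2]]
Trace = -10 + 2 = -8
Determinant = -10*2 - (0)^2 = -20
Discriminant = (-8)^2 - 4*-20 = 144.0
Eigenvalues: lambda_1 = -10.0, lambda_2 = 2.0
The function is not concave.

0


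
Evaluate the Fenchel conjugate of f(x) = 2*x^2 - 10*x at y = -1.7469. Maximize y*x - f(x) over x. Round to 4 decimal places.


f*(y) = sup_x {y*x - a*x^2 - b*x} = sup_x {(y-b)*x - a*x^2}
FOC: (y - b) - 2a*x = 0 => x* = (y - b)/(2a)
x* = (-1.7469 + 10)/(2*2) = 2.0633
f*(-1.7469) = (y-b)^2/(4a) = (-1.7469 + 10)^2/(4*2)
= 68.1137/8 = 8.5142


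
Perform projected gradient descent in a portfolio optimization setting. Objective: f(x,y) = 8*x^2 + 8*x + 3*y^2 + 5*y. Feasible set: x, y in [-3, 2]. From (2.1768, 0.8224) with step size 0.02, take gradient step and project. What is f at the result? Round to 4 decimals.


Step 1: Compute gradient at (2.1768, 0.8224).
grad_x = 2*8*2.1768 + 8 = 42.8288
grad_y = 2*3*0.8224 + 5 = 9.9344
Step 2: Gradient step.
x_raw = 2.1768 - 0.02*42.8288 = 1.3202
y_raw = 0.8224 - 0.02*9.9344 = 0.6237
Step 3: Project onto [-3, 2].
x_proj = clip(1.3202) = 1.3202
y_proj = clip(0.6237) = 0.6237
Step 4: Evaluate f.
f(1.3202, 0.6237) = 28.7913


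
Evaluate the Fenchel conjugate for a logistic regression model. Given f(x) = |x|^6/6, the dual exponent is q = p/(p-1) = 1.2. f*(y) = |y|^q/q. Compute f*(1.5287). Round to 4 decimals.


The conjugate exponent q satisfies 1/p + 1/q = 1.
p = 6, so q = 6/(6 - 1) = 1.2
|y|^q = 1.5287^1.2 = 1.6641
f*(1.5287) = 1.6641 / 1.2 = 1.3868


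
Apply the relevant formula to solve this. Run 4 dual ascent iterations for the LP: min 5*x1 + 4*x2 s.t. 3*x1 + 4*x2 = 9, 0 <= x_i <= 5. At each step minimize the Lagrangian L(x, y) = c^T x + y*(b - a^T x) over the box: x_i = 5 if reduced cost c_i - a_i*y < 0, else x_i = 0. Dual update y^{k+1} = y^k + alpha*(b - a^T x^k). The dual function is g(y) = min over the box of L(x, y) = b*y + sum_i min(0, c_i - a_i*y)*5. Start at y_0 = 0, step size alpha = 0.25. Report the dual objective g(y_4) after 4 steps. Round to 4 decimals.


Dual ascent for LP: min 5*x1 + 4*x2, 3*x1 + 4*x2 = 9, 0 <= x_i <= 5
Step 1: y^k = 0.0, reduced costs: (5.0, 4.0)
  x^k = (0.0, 0.0), subgradient = b - a^T x = 9.0
  y^{k+1} = 0.0 + 0.25*9.0 = 2.25
Step 2: y^k = 2.25, reduced costs: (-1.75, -5.0)
  x^k = (5.0, 5.0), subgradient = b - a^T x = -26.0
  y^{k+1} = 2.25 + 0.25*-26.0 = -4.25
Step 3: y^k = -4.25, reduced costs: (17.75, 21.0)
  x^k = (0.0, 0.0), subgradient = b - a^T x = 9.0
  y^{k+1} = -4.25 + 0.25*9.0 = -2.0
Step 4: y^k = -2.0, reduced costs: (11.0, 12.0)
  x^k = (0.0, 0.0), subgradient = b - a^T x = 9.0
  y^{k+1} = -2.0 + 0.25*9.0 = 0.25
Dual objective at y_4 = 0.25: reduced costs (4.25, 3.0), box minimizer x = (0.0, 0.0)
g(y_4) = b*y + (c1 - a1*y)*x1 + (c2 - a2*y)*x2 = 9*0.25 + 4.25*0.0 + 3.0*0.0 = 2.25 + 0.0 + 0.0 = 2.25


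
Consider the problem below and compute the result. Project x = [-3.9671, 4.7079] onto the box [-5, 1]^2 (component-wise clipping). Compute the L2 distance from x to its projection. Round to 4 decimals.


Project each component onto [-5, 1].
clip(-3.9671) = -3.9671, clip(4.7079) = 1.0
Projection = [-3.9671, 1.0]
Squared diffs: [0.0, 13.7485]
Distance = sqrt(13.7485) = 3.7079


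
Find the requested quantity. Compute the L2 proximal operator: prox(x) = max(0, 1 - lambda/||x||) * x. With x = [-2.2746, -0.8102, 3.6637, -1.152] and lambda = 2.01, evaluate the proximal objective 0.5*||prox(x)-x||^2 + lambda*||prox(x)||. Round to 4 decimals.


Step 1: Compute ||x||.
||x|| = 4.5365
Step 2: Compute scaling factor.
scale = max(0, 1 - 2.01/4.5365) = 0.5569
Step 3: prox(x) = [-1.2668, -0.4512, 2.0404, -0.6416]
||prox(x)|| = 2.5265
Step 4: Proximal objective.
0.5*||prox-x||^2 = 2.0201
lambda*||prox|| = 5.0783
Total = 7.0984


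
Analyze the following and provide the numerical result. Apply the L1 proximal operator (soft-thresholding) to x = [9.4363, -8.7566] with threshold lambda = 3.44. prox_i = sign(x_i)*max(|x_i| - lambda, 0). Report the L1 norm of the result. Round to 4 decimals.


Soft-thresholding with lambda = 3.44:
prox(9.4363) = sign(9.4363)*max(|9.4363| - 3.44, 0) = 5.9963
prox(-8.7566) = sign(-8.7566)*max(|-8.7566| - 3.44, 0) = -5.3166
prox(x) = [5.9963, -5.3166]
||prox(x)||_1 = 5.9963 + 5.3166 = 11.3129


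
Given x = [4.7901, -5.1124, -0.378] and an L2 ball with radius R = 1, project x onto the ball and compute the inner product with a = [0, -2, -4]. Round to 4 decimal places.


Step 1: Compute ||x|| (intermediates to 6 decimals).
||x|| = sqrt(4.7901^2 + (-5.1124)^2 + (-0.378)^2) = 7.016023
Step 2: Project.
Since ||x|| > R, scale = R/||x|| = 1/7.016023 = 0.142531, proj(x) = scale * x
proj(x) = [0.682738, -0.728675, -0.053877]
Step 3: Dot product.
a^T * proj(x) = 0*0.682738 - 2*(-0.728675) - 4*(-0.053877) = 1.6729


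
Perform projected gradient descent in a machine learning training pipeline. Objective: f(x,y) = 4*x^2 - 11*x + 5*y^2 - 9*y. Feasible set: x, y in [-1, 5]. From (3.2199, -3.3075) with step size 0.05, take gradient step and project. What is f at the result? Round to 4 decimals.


Step 1: Compute gradient at (3.2199, -3.3075).
grad_x = 2*4*3.2199 - 11 = 14.7592
grad_y = 2*5*-3.3075 - 9 = -42.075
Step 2: Gradient step.
x_raw = 3.2199 - 0.05*14.7592 = 2.4819
y_raw = -3.3075 - 0.05*-42.075 = -1.2038
Step 3: Project onto [-1, 5].
x_proj = clip(2.4819) = 2.4819
y_proj = clip(-1.2038) = -1.0
Step 4: Evaluate f.
f(2.4819, -1.0) = 11.3388


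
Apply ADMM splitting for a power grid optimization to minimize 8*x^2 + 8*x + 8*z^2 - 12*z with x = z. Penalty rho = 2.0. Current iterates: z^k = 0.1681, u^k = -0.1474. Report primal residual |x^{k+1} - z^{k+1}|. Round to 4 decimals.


ADMM iteration with rho = 2.0, z^k = 0.1681, u^k = -0.1474
Step 1: x-update.
Minimize 8*x^2 + 8*x + (2.0/2)*(x - 0.1681 - 0.1474)^2
FOC: (2*8 + 2.0)*x = -8 + 2.0*(0.1681 + 0.1474)
x^{k+1} = -0.4094
Step 2: z-update.
Minimize 8*z^2 - 12*z + (2.0/2)*(-0.4094 - z - 0.1474)^2
FOC: (2*8 + 2.0)*z = 12 + 2.0*(-0.4094 - 0.1474)
z^{k+1} = 0.6048
Step 3: u-update.
u^{k+1} = -0.1474 - 0.4094 - 0.6048 = -1.1616
Step 4: Primal residual = |-0.4094 - 0.6048| = 1.0142


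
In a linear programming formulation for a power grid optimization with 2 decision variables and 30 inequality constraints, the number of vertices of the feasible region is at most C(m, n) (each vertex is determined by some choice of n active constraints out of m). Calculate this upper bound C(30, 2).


Each vertex corresponds to some choice of n active constraints out of m, so the number of vertices is at most C(m, n) = m! / (n!(m-n)!).
m = 30, n = 2
Numerator: 30 * 29
Denominator: 2! = 2
C(30, 2) = 435


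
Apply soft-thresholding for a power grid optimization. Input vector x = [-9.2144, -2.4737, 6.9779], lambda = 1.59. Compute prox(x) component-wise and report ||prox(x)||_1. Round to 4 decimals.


Soft-thresholding with lambda = 1.59:
prox(-9.2144) = sign(-9.2144)*max(|-9.2144| - 1.59, 0) = -7.6244
prox(-2.4737) = sign(-2.4737)*max(|-2.4737| - 1.59, 0) = -0.8837
prox(6.9779) = sign(6.9779)*max(|6.9779| - 1.59, 0) = 5.3879
prox(x) = [-7.6244, -0.8837, 5.3879]
||prox(x)||_1 = 7.6244 + 0.8837 + 5.3879 = 13.896


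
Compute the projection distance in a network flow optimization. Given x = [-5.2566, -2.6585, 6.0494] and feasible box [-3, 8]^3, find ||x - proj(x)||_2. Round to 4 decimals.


Project each component onto [-3, 8].
clip(-5.2566) = -3.0, clip(-2.6585) = -2.6585, clip(6.0494) = 6.0494
Projection = [-3.0, -2.6585, 6.0494]
Squared diffs: [5.0922, 0.0, 0.0]
Distance = sqrt(5.0922) = 2.2566


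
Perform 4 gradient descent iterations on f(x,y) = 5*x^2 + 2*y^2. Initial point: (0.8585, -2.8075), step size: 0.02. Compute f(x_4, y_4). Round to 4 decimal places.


Gradient descent on f(x,y) = 5*x^2 + 2*y^2.
Starting point: (0.8585, -2.8075), alpha = 0.02
Step 1: grad_x = 2*5*0.8585 = 8.585, grad_y = 2*2*-2.8075 = -11.23
  x_1 = 0.8585 - 0.02*8.585 = 0.6868
  y_1 = -2.8075 - 0.02*-11.23 = -2.5829
Step 2: grad_x = 2*5*0.6868 = 6.868, grad_y = 2*2*-2.5829 = -10.3316
  x_2 = 0.6868 - 0.02*6.868 = 0.5494
  y_2 = -2.5829 - 0.02*-10.3316 = -2.3763
Step 3: grad_x = 2*5*0.5494 = 5.4944, grad_y = 2*2*-2.3763 = -9.5051
  x_3 = 0.5494 - 0.02*5.4944 = 0.4396
  y_3 = -2.3763 - 0.02*-9.5051 = -2.1862
Step 4: grad_x = 2*5*0.4396 = 4.3955, grad_y = 2*2*-2.1862 = -8.7447
  x_4 = 0.4396 - 0.02*4.3955 = 0.3516
  y_4 = -2.1862 - 0.02*-8.7447 = -2.0113
f(0.3516, -2.0113) = 5*0.3516^2 + 2*(-2.0113)^2 = 8.7087


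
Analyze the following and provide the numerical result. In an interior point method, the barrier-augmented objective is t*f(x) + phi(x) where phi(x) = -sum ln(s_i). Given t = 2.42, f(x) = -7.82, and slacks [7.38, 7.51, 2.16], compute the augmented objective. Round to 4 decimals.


Step 1: Compute log-barrier.
ln values: [1.9988, 2.0162, 0.7701]
phi = -(1.9988 + 2.0162 + 0.7701) = -4.7851
Step 2: Compute augmented objective.
t*f(x) = 2.42*-7.82 = -18.9244
Total = -18.9244 - 4.7851 = -23.7095


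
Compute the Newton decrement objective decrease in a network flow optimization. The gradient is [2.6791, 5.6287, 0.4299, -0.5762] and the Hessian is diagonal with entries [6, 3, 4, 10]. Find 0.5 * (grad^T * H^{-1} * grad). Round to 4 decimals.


Step 1: H is diagonal, so H^(-1) * g = [0.4465, 1.8762, 0.1075, -0.0576].
Step 2: g^T H^(-1) g = sum_i g_i^2 / H_ii
  = (2.6791)^2/6 + (5.6287)^2/3 + (0.4299)^2/4 + (-0.5762)^2/10
  = 1.1963 + 10.5608 + 0.0462 + 0.0332 = 11.8364
Step 3: Objective decrease = 0.5 * g^T H^(-1) g = 5.9182


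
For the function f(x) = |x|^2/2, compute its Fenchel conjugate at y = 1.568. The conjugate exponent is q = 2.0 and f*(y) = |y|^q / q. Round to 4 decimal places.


The conjugate exponent q satisfies 1/p + 1/q = 1.
p = 2, so q = 2/(2 - 1) = 2.0
|y|^q = 1.568^2.0 = 2.4586
f*(1.568) = 2.4586 / 2.0 = 1.2293


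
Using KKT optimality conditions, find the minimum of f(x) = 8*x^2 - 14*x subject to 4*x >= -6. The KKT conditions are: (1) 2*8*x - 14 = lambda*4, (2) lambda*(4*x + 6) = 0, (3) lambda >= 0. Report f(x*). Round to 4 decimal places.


Step 1: Try lambda = 0 (constraint inactive).
Stationarity: 2*8*x - 14 = 0
x* = 14/(2*8) = 0.875
Check constraint: 4*0.875 = 3.5 >= -6 -- satisfied.
Step 2: Compute optimal value.
f(x*) = 8*0.875^2 - 14*0.875 = -6.125


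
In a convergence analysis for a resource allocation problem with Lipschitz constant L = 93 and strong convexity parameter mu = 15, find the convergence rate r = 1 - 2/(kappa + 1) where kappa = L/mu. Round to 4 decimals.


Step 1: Compute the condition number.
kappa = L/mu = 93/15 = 6.2
Step 2: Compute the convergence rate.
r = 1 - 2/(kappa + 1) = 1 - 2*mu/(L + mu) = (L - mu)/(L + mu) = 78/108 = 0.7222


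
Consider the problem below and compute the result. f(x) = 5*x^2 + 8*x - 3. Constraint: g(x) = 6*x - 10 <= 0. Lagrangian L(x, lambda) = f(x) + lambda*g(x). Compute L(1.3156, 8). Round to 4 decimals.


Step 1: Evaluate f(x).
f(1.3156) = 5*1.3156^2 + 8*1.3156 - 3 = 16.1788
Step 2: Evaluate g(x).
g(1.3156) = 6*1.3156 - 10 = -2.1064
Step 3: Compute Lagrangian.
L = 16.1788 + 8*-2.1064 = -0.6724


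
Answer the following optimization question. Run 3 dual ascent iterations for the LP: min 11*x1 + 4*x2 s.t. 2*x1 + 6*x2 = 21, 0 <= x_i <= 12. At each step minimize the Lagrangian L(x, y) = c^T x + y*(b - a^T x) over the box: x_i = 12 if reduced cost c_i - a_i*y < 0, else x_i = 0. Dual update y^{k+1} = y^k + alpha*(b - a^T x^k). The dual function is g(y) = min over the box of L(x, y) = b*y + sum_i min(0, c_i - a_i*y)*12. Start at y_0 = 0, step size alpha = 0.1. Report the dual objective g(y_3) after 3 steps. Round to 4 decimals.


Dual ascent for LP: min 11*x1 + 4*x2, 2*x1 + 6*x2 = 21, 0 <= x_i <= 12
Step 1: y^k = 0.0, reduced costs: (11.0, 4.0)
  x^k = (0.0, 0.0), subgradient = b - a^T x = 21.0
  y^{k+1} = 0.0 + 0.1*21.0 = 2.1
Step 2: y^k = 2.1, reduced costs: (6.8, -8.6)
  x^k = (0.0, 12.0), subgradient = b - a^T x = -51.0
  y^{k+1} = 2.1 + 0.1*-51.0 = -3.0
Step 3: y^k = -3.0, reduced costs: (17.0, 22.0)
  x^k = (0.0, 0.0), subgradient = b - a^T x = 21.0
  y^{k+1} = -3.0 + 0.1*21.0 = -0.9
Dual objective at y_3 = -0.9: reduced costs (12.8, 9.4), box minimizer x = (0.0, 0.0)
g(y_3) = b*y + (c1 - a1*y)*x1 + (c2 - a2*y)*x2 = 21*(-0.9) + 12.8*0.0 + 9.4*0.0 = -18.9 + 0.0 + 0.0 = -18.9


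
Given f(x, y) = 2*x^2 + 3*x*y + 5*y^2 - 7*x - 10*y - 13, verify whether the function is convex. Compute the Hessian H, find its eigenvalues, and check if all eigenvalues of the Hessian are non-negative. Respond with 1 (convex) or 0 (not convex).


The Hessian of f(x,y) = 2*x^2 + 3*x*y + 5*y^2 - 7*x - 10*y - 13 is:
H = [[4, 3], [3, 10]]
Trace = 4 + 10 = 14
Determinant = 4*10 - (3)^2 = 31
Discriminant = (14)^2 - 4*31 = 72.0
Eigenvalues: lambda_1 = 2.7574, lambda_2 = 11.2426
The function is convex.

1


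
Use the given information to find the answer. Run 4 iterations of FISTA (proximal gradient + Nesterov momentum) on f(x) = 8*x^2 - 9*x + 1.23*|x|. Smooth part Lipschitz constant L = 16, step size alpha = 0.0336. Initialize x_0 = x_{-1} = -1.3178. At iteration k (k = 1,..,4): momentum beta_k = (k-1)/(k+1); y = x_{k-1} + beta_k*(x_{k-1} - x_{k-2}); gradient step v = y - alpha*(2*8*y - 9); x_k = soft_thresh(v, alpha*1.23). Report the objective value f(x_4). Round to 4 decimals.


FISTA on f(x) = 8*x^2 - 9*x + 1.23*|x|
L = 16, alpha = 0.0336
Iteration 1: beta = 0.0, y = -1.3178 + 0.0*(-1.3178 + 1.3178) = -1.3178
  grad(y) = -30.0848, v = y - alpha*grad = -0.307
  prox(v) = soft_thresh(-0.307, 0.0413) = -0.2656
Iteration 2: beta = 0.3333, y = -0.2656 + 0.3333*(-0.2656 + 1.3178) = 0.0851
  grad(y) = -7.6384, v = y - alpha*grad = 0.3418
  prox(v) = soft_thresh(0.3418, 0.0413) = 0.3004
Iteration 3: beta = 0.5, y = 0.3004 + 0.5*(0.3004 + 0.2656) = 0.5834
  grad(y) = 0.3351, v = y - alpha*grad = 0.5722
  prox(v) = soft_thresh(0.5722, 0.0413) = 0.5309
Iteration 4: beta = 0.6, y = 0.5309 + 0.6*(0.5309 - 0.3004) = 0.6691
  grad(y) = 1.7059, v = y - alpha*grad = 0.6118
  prox(v) = soft_thresh(0.6118, 0.0413) = 0.5705
f(x_4) = 8*0.5705^2 - 9*0.5705 + 1.23*|0.5705| = -1.8291


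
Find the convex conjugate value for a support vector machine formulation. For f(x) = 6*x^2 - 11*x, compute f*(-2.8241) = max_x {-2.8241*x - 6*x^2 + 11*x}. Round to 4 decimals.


f*(y) = sup_x {y*x - a*x^2 - b*x} = sup_x {(y-b)*x - a*x^2}
FOC: (y - b) - 2a*x = 0 => x* = (y - b)/(2a)
x* = (-2.8241 + 11)/(2*6) = 0.6813
f*(-2.8241) = (y-b)^2/(4a) = (-2.8241 + 11)^2/(4*6)
= 66.8453/24 = 2.7852


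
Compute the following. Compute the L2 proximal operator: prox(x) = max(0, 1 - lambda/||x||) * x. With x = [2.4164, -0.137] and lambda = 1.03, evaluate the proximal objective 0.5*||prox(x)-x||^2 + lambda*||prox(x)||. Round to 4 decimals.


Step 1: Compute ||x||.
||x|| = 2.4203
Step 2: Compute scaling factor.
scale = max(0, 1 - 1.03/2.4203) = 0.5744
Step 3: prox(x) = [1.3881, -0.0787]
||prox(x)|| = 1.3903
Step 4: Proximal objective.
0.5*||prox-x||^2 = 0.5305
lambda*||prox|| = 1.432
Total = 1.9624


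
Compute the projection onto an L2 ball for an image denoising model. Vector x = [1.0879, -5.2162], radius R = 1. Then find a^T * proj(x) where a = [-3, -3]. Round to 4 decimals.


Step 1: Compute ||x|| (intermediates to 6 decimals).
||x|| = sqrt(1.0879^2 + (-5.2162)^2) = 5.32844
Step 2: Project.
Since ||x|| > R, scale = R/||x|| = 1/5.32844 = 0.187672, proj(x) = scale * x
proj(x) = [0.204168, -0.978935]
Step 3: Dot product.
a^T * proj(x) = -3*0.204168 - 3*(-0.978935) = 2.3243


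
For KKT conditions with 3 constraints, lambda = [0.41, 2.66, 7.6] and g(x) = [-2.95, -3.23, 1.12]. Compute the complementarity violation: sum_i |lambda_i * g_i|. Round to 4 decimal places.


KKT complementary slackness check:
lambda_1 * g_1 = 0.41 * -2.95 = -1.2095
lambda_2 * g_2 = 2.66 * -3.23 = -8.5918
lambda_3 * g_3 = 7.6 * 1.12 = 8.512
Total violation = 1.2095 + 8.5918 + 8.512 = 18.3133


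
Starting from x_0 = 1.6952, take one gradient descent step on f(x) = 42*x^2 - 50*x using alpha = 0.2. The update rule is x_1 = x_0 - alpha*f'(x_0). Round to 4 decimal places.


We compute the gradient at x_0 and apply the update.
f'(x) = 84*x - 50
f'(1.6952) = 84*1.6952 - 50 = 92.3968
x_1 = 1.6952 - 0.2*92.3968 = -16.7842


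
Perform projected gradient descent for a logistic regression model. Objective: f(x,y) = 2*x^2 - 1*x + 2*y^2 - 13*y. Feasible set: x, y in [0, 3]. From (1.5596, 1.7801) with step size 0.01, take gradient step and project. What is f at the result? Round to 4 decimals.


Step 1: Compute gradient at (1.5596, 1.7801).
grad_x = 2*2*1.5596 - 1 = 5.2384
grad_y = 2*2*1.7801 - 13 = -5.8796
Step 2: Gradient step.
x_raw = 1.5596 - 0.01*5.2384 = 1.5072
y_raw = 1.7801 - 0.01*-5.8796 = 1.8389
Step 3: Project onto [0, 3].
x_proj = clip(1.5072) = 1.5072
y_proj = clip(1.8389) = 1.8389
Step 4: Evaluate f.
f(1.5072, 1.8389) = -14.1064


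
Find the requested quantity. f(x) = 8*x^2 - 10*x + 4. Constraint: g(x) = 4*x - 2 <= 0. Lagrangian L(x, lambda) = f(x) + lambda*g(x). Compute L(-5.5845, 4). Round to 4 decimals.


Step 1: Evaluate f(x).
f(-5.5845) = 8*(-5.5845)^2 - 10*(-5.5845) + 4 = 309.3381
Step 2: Evaluate g(x).
g(-5.5845) = 4*-5.5845 - 2 = -24.338
Step 3: Compute Lagrangian.
L = 309.3381 + 4*-24.338 = 211.9861


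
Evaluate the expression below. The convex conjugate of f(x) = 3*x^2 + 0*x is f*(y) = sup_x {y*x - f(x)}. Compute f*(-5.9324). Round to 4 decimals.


f*(y) = sup_x {y*x - a*x^2 - b*x} = sup_x {(y-b)*x - a*x^2}
FOC: (y - b) - 2a*x = 0 => x* = (y - b)/(2a)
x* = (-5.9324 - 0)/(2*3) = -0.9887
f*(-5.9324) = (y-b)^2/(4a) = (-5.9324 - 0)^2/(4*3)
= 35.1934/12 = 2.9328


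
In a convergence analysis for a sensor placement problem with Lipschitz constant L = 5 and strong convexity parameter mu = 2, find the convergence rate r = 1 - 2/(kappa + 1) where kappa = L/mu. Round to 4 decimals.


Step 1: Compute the condition number.
kappa = L/mu = 5/2 = 2.5
Step 2: Compute the convergence rate.
r = 1 - 2/(kappa + 1) = 1 - 2*mu/(L + mu) = (L - mu)/(L + mu) = 3/7 = 0.4286


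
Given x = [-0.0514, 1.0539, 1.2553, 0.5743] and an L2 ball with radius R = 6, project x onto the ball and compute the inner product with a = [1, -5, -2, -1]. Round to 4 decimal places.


Step 1: Compute ||x|| (intermediates to 6 decimals).
||x|| = sqrt((-0.0514)^2 + 1.0539^2 + 1.2553^2 + 0.5743^2) = 1.737511
Step 2: Project.
Since ||x|| <= R, proj = x (no scaling needed).
proj(x) = [-0.0514, 1.0539, 1.2553, 0.5743]
Step 3: Dot product.
a^T * proj(x) = 1*(-0.0514) - 5*1.0539 - 2*1.2553 - 1*0.5743 = -8.4058


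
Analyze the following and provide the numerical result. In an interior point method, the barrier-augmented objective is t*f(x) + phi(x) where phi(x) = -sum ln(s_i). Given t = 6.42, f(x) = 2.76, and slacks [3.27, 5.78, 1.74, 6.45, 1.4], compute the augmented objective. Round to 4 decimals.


Step 1: Compute log-barrier.
ln values: [1.1848, 1.7544, 0.5539, 1.8641, 0.3365]
phi = -(1.1848 + 1.7544 + 0.5539 + 1.8641 + 0.3365) = -5.6936
Step 2: Compute augmented objective.
t*f(x) = 6.42*2.76 = 17.7192
Total = 17.7192 - 5.6936 = 12.0256


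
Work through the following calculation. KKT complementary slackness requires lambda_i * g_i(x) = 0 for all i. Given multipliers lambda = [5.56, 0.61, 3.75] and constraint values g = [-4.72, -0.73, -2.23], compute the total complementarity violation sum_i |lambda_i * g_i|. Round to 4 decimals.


KKT complementary slackness check:
lambda_1 * g_1 = 5.56 * -4.72 = -26.2432
lambda_2 * g_2 = 0.61 * -0.73 = -0.4453
lambda_3 * g_3 = 3.75 * -2.23 = -8.3625
Total violation = 26.2432 + 0.4453 + 8.3625 = 35.051


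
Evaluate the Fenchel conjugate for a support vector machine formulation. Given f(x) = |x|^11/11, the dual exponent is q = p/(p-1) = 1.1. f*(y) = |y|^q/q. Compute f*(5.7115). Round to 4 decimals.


The conjugate exponent q satisfies 1/p + 1/q = 1.
p = 11, so q = 11/(11 - 1) = 1.1
|y|^q = 5.7115^1.1 = 6.7987
f*(5.7115) = 6.7987 / 1.1 = 6.1806


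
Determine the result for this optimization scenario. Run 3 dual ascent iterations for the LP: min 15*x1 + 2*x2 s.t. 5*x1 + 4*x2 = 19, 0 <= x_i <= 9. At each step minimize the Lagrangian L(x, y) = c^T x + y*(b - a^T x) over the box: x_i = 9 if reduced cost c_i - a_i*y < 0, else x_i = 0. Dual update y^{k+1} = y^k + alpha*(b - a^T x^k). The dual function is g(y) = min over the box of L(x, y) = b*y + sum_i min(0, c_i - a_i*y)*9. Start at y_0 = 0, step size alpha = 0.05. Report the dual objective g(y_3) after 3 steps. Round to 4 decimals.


Dual ascent for LP: min 15*x1 + 2*x2, 5*x1 + 4*x2 = 19, 0 <= x_i <= 9
Step 1: y^k = 0.0, reduced costs: (15.0, 2.0)
  x^k = (0.0, 0.0), subgradient = b - a^T x = 19.0
  y^{k+1} = 0.0 + 0.05*19.0 = 0.95
Step 2: y^k = 0.95, reduced costs: (10.25, -1.8)
  x^k = (0.0, 9.0), subgradient = b - a^T x = -17.0
  y^{k+1} = 0.95 + 0.05*-17.0 = 0.1
Step 3: y^k = 0.1, reduced costs: (14.5, 1.6)
  x^k = (0.0, 0.0), subgradient = b - a^T x = 19.0
  y^{k+1} = 0.1 + 0.05*19.0 = 1.05
Dual objective at y_3 = 1.05: reduced costs (9.75, -2.2), box minimizer x = (0.0, 9.0)
g(y_3) = b*y + (c1 - a1*y)*x1 + (c2 - a2*y)*x2 = 19*1.05 + 9.75*0.0 + (-2.2)*9.0 = 19.95 + 0.0 - 19.8 = 0.15


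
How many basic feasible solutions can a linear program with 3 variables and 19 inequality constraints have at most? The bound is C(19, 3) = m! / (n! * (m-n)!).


Each vertex corresponds to some choice of n active constraints out of m, so the number of vertices is at most C(m, n) = m! / (n!(m-n)!).
m = 19, n = 3
Numerator: 19 * 18 * 17
Denominator: 3! = 6
C(19, 3) = 969


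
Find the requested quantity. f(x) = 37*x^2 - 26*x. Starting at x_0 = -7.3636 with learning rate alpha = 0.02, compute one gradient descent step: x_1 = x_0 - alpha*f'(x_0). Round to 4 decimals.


We compute the gradient at x_0 and apply the update.
f'(x) = 74*x - 26
f'(-7.3636) = 74*-7.3636 - 26 = -570.9064
x_1 = -7.3636 - 0.02*-570.9064 = 4.0545


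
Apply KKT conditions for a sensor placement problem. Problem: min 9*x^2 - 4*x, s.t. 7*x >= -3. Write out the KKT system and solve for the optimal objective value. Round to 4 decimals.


Step 1: Try lambda = 0 (constraint inactive).
Stationarity: 2*9*x - 4 = 0
x* = 4/(2*9) = 2/9 = 0.2222 (rounded; the exact value 2/9 is used below)
Check constraint: 7*0.2222 = 1.5554 >= -3 -- satisfied.
Step 2: Compute optimal value.
f(x*) = 9*(2/9)^2 - 4*(2/9) = -0.4444


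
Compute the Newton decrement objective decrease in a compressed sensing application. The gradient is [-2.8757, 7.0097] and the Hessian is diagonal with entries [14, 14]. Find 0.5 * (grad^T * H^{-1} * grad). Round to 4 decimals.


Step 1: H is diagonal, so H^(-1) * g = [-0.2054, 0.5007].
Step 2: g^T H^(-1) g = sum_i g_i^2 / H_ii
  = (-2.8757)^2/14 + (7.0097)^2/14
  = 0.5907 + 3.5097 = 4.1004
Step 3: Objective decrease = 0.5 * g^T H^(-1) g = 2.0502


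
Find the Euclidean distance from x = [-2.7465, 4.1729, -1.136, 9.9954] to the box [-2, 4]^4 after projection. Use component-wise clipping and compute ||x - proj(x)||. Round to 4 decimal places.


Project each component onto [-2, 4].
clip(-2.7465) = -2.0, clip(4.1729) = 4.0, clip(-1.136) = -1.136, clip(9.9954) = 4.0
Projection = [-2.0, 4.0, -1.136, 4.0]
Squared diffs: [0.5573, 0.0299, 0.0, 35.9448]
Distance = sqrt(36.532) = 6.0442


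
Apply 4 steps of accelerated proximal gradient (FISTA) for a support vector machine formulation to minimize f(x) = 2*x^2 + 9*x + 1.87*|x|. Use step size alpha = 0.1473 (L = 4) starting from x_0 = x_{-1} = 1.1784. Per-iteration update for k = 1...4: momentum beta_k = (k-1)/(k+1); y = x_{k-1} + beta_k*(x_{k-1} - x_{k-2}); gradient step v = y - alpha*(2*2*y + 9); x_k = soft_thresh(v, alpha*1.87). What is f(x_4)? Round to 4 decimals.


FISTA on f(x) = 2*x^2 + 9*x + 1.87*|x|
L = 4, alpha = 0.1473
Iteration 1: beta = 0.0, y = 1.1784 + 0.0*(1.1784 - 1.1784) = 1.1784
  grad(y) = 13.7136, v = y - alpha*grad = -0.8416
  prox(v) = soft_thresh(-0.8416, 0.2755) = -0.5662
Iteration 2: beta = 0.3333, y = -0.5662 + 0.3333*(-0.5662 - 1.1784) = -1.1477
  grad(y) = 4.4093, v = y - alpha*grad = -1.7972
  prox(v) = soft_thresh(-1.7972, 0.2755) = -1.5217
Iteration 3: beta = 0.5, y = -1.5217 + 0.5*(-1.5217 + 0.5662) = -1.9995
  grad(y) = 1.002, v = y - alpha*grad = -2.1471
  prox(v) = soft_thresh(-2.1471, 0.2755) = -1.8716
Iteration 4: beta = 0.6, y = -1.8716 + 0.6*(-1.8716 + 1.5217) = -2.0816
  grad(y) = 0.6736, v = y - alpha*grad = -2.1808
  prox(v) = soft_thresh(-2.1808, 0.2755) = -1.9054
f(x_4) = 2*(-1.9054)^2 + 9*(-1.9054) + 1.87*|-1.9054| = -6.3244


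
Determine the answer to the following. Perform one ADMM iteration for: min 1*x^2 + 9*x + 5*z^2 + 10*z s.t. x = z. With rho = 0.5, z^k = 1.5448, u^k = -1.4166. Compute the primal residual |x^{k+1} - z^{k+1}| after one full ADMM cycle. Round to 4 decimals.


ADMM iteration with rho = 0.5, z^k = 1.5448, u^k = -1.4166
Step 1: x-update.
Minimize 1*x^2 + 9*x + (0.5/2)*(x - 1.5448 - 1.4166)^2
FOC: (2*1 + 0.5)*x = -9 + 0.5*(1.5448 + 1.4166)
x^{k+1} = -3.0077
Step 2: z-update.
Minimize 5*z^2 + 10*z + (0.5/2)*(-3.0077 - z - 1.4166)^2
FOC: (2*5 + 0.5)*z = -10 + 0.5*(-3.0077 - 1.4166)
z^{k+1} = -1.1631
Step 3: u-update.
u^{k+1} = -1.4166 - 3.0077 + 1.1631 = -3.2613
Step 4: Primal residual = |-3.0077 + 1.1631| = 1.8447


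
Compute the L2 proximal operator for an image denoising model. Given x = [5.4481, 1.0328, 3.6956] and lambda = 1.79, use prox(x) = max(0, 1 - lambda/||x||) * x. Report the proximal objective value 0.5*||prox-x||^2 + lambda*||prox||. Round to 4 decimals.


Step 1: Compute ||x||.
||x|| = 6.6638
Step 2: Compute scaling factor.
scale = max(0, 1 - 1.79/6.6638) = 0.7314
Step 3: prox(x) = [3.9847, 0.7554, 2.7029]
||prox(x)|| = 4.8738
Step 4: Proximal objective.
0.5*||prox-x||^2 = 1.6021
lambda*||prox|| = 8.7241
Total = 10.3261


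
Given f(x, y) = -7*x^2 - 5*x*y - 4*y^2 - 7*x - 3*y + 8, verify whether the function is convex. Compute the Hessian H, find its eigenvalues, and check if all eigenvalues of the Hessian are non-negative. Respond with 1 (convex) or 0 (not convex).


The Hessian of f(x,y) = -7*x^2 - 5*x*y - 4*y^2 - 7*x - 3*y + 8 is:
H = [[-14, -5], [-5, -8]]
Trace = -14 - 8 = -22
Determinant = -14*-8 - (-5)^2 = 87
Discriminant = (-22)^2 - 4*87 = 136.0
Eigenvalues: lambda_1 = -16.831, lambda_2 = -5.169
The function is not convex.

0


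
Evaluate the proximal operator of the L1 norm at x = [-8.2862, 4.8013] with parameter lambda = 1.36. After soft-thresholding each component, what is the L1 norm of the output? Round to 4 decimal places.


Soft-thresholding with lambda = 1.36:
prox(-8.2862) = sign(-8.2862)*max(|-8.2862| - 1.36, 0) = -6.9262
prox(4.8013) = sign(4.8013)*max(|4.8013| - 1.36, 0) = 3.4413
prox(x) = [-6.9262, 3.4413]
||prox(x)||_1 = 6.9262 + 3.4413 = 10.3675


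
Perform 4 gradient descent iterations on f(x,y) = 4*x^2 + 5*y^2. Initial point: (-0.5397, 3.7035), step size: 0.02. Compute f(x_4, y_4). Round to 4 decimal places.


Gradient descent on f(x,y) = 4*x^2 + 5*y^2.
Starting point: (-0.5397, 3.7035), alpha = 0.02
Step 1: grad_x = 2*4*-0.5397 = -4.3176, grad_y = 2*5*3.7035 = 37.035
  x_1 = -0.5397 - 0.02*-4.3176 = -0.4533
  y_1 = 3.7035 - 0.02*37.035 = 2.9628
Step 2: grad_x = 2*4*-0.4533 = -3.6268, grad_y = 2*5*2.9628 = 29.628
  x_2 = -0.4533 - 0.02*-3.6268 = -0.3808
  y_2 = 2.9628 - 0.02*29.628 = 2.3702
Step 3: grad_x = 2*4*-0.3808 = -3.0465, grad_y = 2*5*2.3702 = 23.7024
  x_3 = -0.3808 - 0.02*-3.0465 = -0.3199
  y_3 = 2.3702 - 0.02*23.7024 = 1.8962
Step 4: grad_x = 2*4*-0.3199 = -2.5591, grad_y = 2*5*1.8962 = 18.9619
  x_4 = -0.3199 - 0.02*-2.5591 = -0.2687
  y_4 = 1.8962 - 0.02*18.9619 = 1.517
f(-0.2687, 1.517) = 4*(-0.2687)^2 + 5*1.517^2 = 11.7945


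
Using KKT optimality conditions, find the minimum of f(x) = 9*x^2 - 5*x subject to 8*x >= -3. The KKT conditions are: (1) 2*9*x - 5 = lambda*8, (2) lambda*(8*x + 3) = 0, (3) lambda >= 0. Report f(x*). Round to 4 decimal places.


Step 1: Try lambda = 0 (constraint inactive).
Stationarity: 2*9*x - 5 = 0
x* = 5/(2*9) = 5/18 = 0.2778 (rounded; the exact value 5/18 is used below)
Check constraint: 8*0.2778 = 2.2224 >= -3 -- satisfied.
Step 2: Compute optimal value.
f(x*) = 9*(5/18)^2 - 5*(5/18) = -0.6944


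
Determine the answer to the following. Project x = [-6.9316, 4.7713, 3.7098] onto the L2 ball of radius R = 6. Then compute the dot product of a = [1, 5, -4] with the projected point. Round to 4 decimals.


Step 1: Compute ||x|| (intermediates to 6 decimals).
||x|| = sqrt((-6.9316)^2 + 4.7713^2 + 3.7098^2) = 9.196467
Step 2: Project.
Since ||x|| > R, scale = R/||x|| = 6/9.196467 = 0.652424, proj(x) = scale * x
proj(x) = [-4.522342, 3.112911, 2.420363]
Step 3: Dot product.
a^T * proj(x) = 1*(-4.522342) + 5*3.112911 - 4*2.420363 = 1.3608


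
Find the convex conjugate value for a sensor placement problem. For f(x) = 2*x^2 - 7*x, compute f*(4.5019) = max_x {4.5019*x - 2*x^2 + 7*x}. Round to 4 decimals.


f*(y) = sup_x {y*x - a*x^2 - b*x} = sup_x {(y-b)*x - a*x^2}
FOC: (y - b) - 2a*x = 0 => x* = (y - b)/(2a)
x* = (4.5019 + 7)/(2*2) = 2.8755
f*(4.5019) = (y-b)^2/(4a) = (4.5019 + 7)^2/(4*2)
= 132.2937/8 = 16.5367


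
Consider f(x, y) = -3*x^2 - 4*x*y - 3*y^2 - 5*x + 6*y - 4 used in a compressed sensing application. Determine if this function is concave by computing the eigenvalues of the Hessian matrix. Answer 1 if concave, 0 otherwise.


The Hessian of f(x,y) = -3*x^2 - 4*x*y - 3*y^2 - 5*x + 6*y - 4 is:
H = [[-6, -4], [-4, -6]]
Trace = -6 - 6 = -12
Determinant = -6*-6 - (-4)^2 = 20
Discriminant = (-12)^2 - 4*20 = 64.0
Eigenvalues: lambda_1 = -10.0, lambda_2 = -2.0
The function is concave.

1


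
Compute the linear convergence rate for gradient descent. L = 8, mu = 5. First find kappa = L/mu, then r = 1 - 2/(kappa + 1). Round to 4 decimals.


Step 1: Compute the condition number.
kappa = L/mu = 8/5 = 1.6
Step 2: Compute the convergence rate.
r = 1 - 2/(kappa + 1) = 1 - 2*mu/(L + mu) = (L - mu)/(L + mu) = 3/13 = 0.2308
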